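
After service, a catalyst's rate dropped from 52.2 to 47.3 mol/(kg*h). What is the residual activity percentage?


Activity (%) = (rate_used / rate_fresh) * 100
rate_used = 47.3, rate_fresh = 52.2
= (47.3 / 52.2) * 100
= 0.9061 * 100 = 90.61

90.61 %


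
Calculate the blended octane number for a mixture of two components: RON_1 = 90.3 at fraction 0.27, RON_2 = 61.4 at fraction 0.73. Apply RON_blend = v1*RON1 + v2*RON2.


Linear blending: RON_blend = sum(vi * RONi)
Contribution 1: 0.27 * 90.3 = 24.381
Contribution 2: 0.73 * 61.4 = 44.822
RON_blend = 24.381 + 44.822 = 69.203

69.203


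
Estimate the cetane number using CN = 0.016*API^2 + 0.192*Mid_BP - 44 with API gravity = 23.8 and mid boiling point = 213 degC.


CN = 0.016 * 23.8^2 + 0.192 * 213 - 44
CN = 9.06304 + 40.896 - 44 = 5.95904

5.95904


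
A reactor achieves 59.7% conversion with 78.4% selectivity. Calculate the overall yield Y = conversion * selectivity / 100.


Overall yield = conversion (%) * selectivity (%) / 100
Conversion = 59.7%, Selectivity = 78.4%
Y = 59.7 * 78.4 / 100
= 46.8048 %

46.8048 %


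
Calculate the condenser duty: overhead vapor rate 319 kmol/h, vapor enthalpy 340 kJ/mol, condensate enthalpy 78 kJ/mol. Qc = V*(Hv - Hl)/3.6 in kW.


Qc = 319 * (340 - 78) / 3.6 = 319 * 262 / 3.6 = 23220

23220 kW


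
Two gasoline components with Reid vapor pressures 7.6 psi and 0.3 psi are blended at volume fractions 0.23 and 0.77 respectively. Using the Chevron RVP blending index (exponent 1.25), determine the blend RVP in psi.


Chevron index: RVP_blend = (sum xi*RVPi^1.25)^(1/1.25)
RVP^1.25 terms: 0.23 * 7.6^1.25 + 0.77 * 0.3^1.25 = 3.07328
RVP_blend = 3.07328^(1/1.25) = 2.455

2.455 psi


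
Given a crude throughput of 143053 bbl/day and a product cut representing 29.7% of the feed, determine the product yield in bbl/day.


Crude throughput = 143053 bbl/day
Fraction yield = 29.7%
yield = throughput * fraction / 100
yield = 143053 * 29.7 / 100 = 42486.741

42486.741 bbl/day


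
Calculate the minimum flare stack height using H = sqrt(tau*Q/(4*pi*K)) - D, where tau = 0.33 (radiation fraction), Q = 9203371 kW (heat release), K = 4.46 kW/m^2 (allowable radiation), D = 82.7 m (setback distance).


tau*Q/(4*pi*K) = 0.33 * 9203371 / (4 * pi * 4.46) = 54189.6
sqrt(54189.6) = 232.787
H = 232.787 - 82.7 = 150.1

150.1 m


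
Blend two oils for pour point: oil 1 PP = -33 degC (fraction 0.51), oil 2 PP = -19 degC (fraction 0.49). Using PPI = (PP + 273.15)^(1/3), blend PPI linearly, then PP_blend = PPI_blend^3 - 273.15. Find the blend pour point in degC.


PPI_1 = (-33 + 273.15)^(1/3) = 6.215759
PPI_2 = (-19 + 273.15)^(1/3) = 6.334272
PPI_blend = 0.51 * 6.215759 + 0.49 * 6.334272 = 6.27383
PP_blend = 6.27383^3 - 273.15 = 246.9439 - 273.15 = -26.21

-26.21 degC


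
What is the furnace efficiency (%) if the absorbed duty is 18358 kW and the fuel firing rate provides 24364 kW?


Furnace efficiency = Q_absorbed / Q_fuel * 100
= 18358 / 24364 * 100 = 75.35

75.35 %


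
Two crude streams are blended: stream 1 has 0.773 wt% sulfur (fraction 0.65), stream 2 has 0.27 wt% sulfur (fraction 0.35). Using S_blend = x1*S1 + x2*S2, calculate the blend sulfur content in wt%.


Linear sulfur blending: S_blend = x1*S1 + x2*S2
Contribution 1: 0.65 * 0.773 = 0.50245 wt%
Contribution 2: 0.35 * 0.27 = 0.0945 wt%
S_blend = 0.50245 + 0.0945 = 0.59695

0.59695 wt%


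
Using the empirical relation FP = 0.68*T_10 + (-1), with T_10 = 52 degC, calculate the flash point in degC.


FP = 0.68 * 52 + (-1) = 34.36

34.36 degC


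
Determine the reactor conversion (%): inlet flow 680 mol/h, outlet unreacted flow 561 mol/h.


X = (F_in - F_out) / F_in * 100
Moles reacted = 680 - 561 = 119
X = 119 / 680 * 100
= 0.1750 * 100
= 17.50 %

17.50 %


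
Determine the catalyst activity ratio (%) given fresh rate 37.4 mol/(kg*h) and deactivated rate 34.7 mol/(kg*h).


Activity (%) = (rate_used / rate_fresh) * 100
rate_used = 34.7, rate_fresh = 37.4
= (34.7 / 37.4) * 100
= 0.9278 * 100 = 92.78

92.78 %


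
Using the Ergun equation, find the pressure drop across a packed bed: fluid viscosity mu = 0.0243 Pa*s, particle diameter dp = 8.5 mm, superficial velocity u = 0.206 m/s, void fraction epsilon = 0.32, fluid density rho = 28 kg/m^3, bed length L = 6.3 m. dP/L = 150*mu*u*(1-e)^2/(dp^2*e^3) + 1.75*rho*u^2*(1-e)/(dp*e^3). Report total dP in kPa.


dp = 8.5 mm = 0.0085 m
Viscous term = 150*0.0243*0.206*(1-0.32)^2 / (0.0085^2*0.32^3) = 146654
Inertial term = 1.75*28*0.206^2*(1-0.32) / (0.0085*0.32^3) = 5076.57
dP/L = 146654 + 5076.57 = 151731 Pa/m
dP = 151731 * 6.3 / 1000 = 955.9 kPa

955.9 kPa


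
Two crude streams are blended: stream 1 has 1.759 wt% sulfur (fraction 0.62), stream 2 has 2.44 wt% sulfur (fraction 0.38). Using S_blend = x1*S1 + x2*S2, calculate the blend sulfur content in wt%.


Linear sulfur blending: S_blend = x1*S1 + x2*S2
Contribution 1: 0.62 * 1.759 = 1.09058 wt%
Contribution 2: 0.38 * 2.44 = 0.9272 wt%
S_blend = 1.09058 + 0.9272 = 2.01778

2.01778 wt%


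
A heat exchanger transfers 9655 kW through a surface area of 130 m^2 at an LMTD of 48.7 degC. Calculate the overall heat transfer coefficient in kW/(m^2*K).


From Q = U*A*LMTD, U = Q / (A * LMTD)
U = 9655 / (130 * 48.7) = 9655 / 6331 = 1.525

1.525 kW/(m^2*K)


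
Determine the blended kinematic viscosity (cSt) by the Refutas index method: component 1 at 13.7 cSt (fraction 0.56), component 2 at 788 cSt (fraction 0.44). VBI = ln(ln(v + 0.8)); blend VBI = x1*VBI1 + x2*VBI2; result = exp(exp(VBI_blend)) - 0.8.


Refutas method: VBN_i = 14.534*ln(ln(visc_i + 0.8)) + 10.975, blended linearly by mass fraction; since VBN is linear in VBI_i = ln(ln(visc_i + 0.8)) and the fractions sum to 1, blend VBI directly: visc = exp(exp(VBI_blend)) - 0.8
VBI_1 = ln(ln(13.7 + 0.8)) = 0.983631
VBI_2 = ln(ln(788 + 0.8)) = 1.8977
VBI_blend = 0.56 * 0.983631 + 0.44 * 1.8977 = 1.38582
visc_blend = exp(exp(1.38582)) - 0.8 = 53.69

53.69 cSt


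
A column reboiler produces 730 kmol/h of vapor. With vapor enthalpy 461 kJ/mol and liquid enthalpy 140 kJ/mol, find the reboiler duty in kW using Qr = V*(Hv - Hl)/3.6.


Qr = 730 * (461 - 140) / 3.6 = 730 * 321 / 3.6 = 65090

65090 kW


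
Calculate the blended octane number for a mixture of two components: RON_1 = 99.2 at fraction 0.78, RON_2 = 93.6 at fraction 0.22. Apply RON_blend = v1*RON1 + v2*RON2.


Linear blending: RON_blend = sum(vi * RONi)
Contribution 1: 0.78 * 99.2 = 77.376
Contribution 2: 0.22 * 93.6 = 20.592
RON_blend = 77.376 + 20.592 = 97.968

97.968


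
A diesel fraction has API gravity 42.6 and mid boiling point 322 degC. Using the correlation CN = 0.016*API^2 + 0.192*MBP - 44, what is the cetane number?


CN = 0.016 * 42.6^2 + 0.192 * 322 - 44
CN = 29.03616 + 61.824 - 44 = 46.86016

46.86016


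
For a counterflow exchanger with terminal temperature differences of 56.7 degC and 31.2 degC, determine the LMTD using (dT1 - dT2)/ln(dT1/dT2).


LMTD = (dT1 - dT2) / ln(dT1/dT2)
= (56.7 - 31.2) / ln(56.7 / 31.2) = 25.5 / 0.597356 = 42.69

42.69 degC


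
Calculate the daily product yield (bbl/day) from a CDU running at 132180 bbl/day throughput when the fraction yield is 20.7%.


Crude throughput = 132180 bbl/day
Fraction yield = 20.7%
yield = throughput * fraction / 100
yield = 132180 * 20.7 / 100 = 27361.26

27361.26 bbl/day


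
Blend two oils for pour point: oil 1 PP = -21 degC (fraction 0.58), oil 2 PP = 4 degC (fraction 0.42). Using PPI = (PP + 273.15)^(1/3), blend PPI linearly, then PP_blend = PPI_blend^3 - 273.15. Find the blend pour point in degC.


PPI_1 = (-21 + 273.15)^(1/3) = 6.317613
PPI_2 = (4 + 273.15)^(1/3) = 6.51986
PPI_blend = 0.58 * 6.317613 + 0.42 * 6.51986 = 6.402557
PP_blend = 6.402557^3 - 273.15 = 262.4583 - 273.15 = -10.69

-10.69 degC


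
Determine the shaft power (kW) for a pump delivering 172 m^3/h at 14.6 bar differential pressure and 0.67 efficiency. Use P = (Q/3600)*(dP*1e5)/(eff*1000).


Q = 172 / 3600 = 0.0477778 m^3/s
P = 0.0477778 * (14.6 * 1e5) / 0.67 / 1000 = 104.1

104.1 kW


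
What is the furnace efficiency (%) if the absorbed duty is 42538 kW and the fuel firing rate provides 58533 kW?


Furnace efficiency = Q_absorbed / Q_fuel * 100
= 42538 / 58533 * 100 = 72.67

72.67 %


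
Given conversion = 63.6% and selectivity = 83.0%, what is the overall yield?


Overall yield = conversion (%) * selectivity (%) / 100
Conversion = 63.6%, Selectivity = 83.0%
Y = 63.6 * 83.0 / 100
= 52.788 %

52.788 %


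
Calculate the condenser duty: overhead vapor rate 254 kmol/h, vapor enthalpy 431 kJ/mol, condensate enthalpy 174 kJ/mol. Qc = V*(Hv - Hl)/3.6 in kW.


Qc = 254 * (431 - 174) / 3.6 = 254 * 257 / 3.6 = 18130

18130 kW


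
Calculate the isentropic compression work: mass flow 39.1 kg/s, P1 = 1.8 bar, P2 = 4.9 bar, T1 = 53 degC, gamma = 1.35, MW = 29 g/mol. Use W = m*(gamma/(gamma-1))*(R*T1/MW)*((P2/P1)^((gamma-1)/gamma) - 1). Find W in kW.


Isentropic work: W = m*(gamma/(gamma-1))*(R*T1/MW)*((P2/P1)^((gamma-1)/gamma) - 1)
T1 = 53 + 273.15 = 326.15 K
Pressure ratio = 4.9 / 1.8 = 2.72222
Exponent = (1.35 - 1)/1.35 = 0.259259
(P2/P1)^exp - 1 = 2.72222^0.259259 - 1 = 0.296456
W = 39.1 * 1.35 / 0.35 * 8.314 * 326.15 / 29 * 0.296456 = 4181

4181 kW


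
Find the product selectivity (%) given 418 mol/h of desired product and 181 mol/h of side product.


Selectivity = desired / (desired + undesired) * 100
Total products = 418 + 181 = 599 mol/h
S = 418 / 599 * 100
= 0.6978 * 100
= 69.78 %

69.78 %


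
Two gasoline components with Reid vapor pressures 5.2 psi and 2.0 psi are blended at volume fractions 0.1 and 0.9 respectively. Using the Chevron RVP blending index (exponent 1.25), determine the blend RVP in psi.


Chevron index: RVP_blend = (sum xi*RVPi^1.25)^(1/1.25)
RVP^1.25 terms: 0.1 * 5.2^1.25 + 0.9 * 2.0^1.25 = 2.92582
RVP_blend = 2.92582^(1/1.25) = 2.360

2.360 psi


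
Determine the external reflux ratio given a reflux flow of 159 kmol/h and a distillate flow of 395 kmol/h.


Reflux ratio definition: R = L / D (liquid returned / distillate withdrawn)
L = 159 kmol/h, D = 395 kmol/h
R = 159 / 395 = 0.4025

0.4025


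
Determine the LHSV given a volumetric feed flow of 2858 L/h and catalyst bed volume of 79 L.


LHSV = volumetric feed rate / catalyst volume
= 2858 L/h / 79 L
= 36.18 h^-1

36.18 h^-1


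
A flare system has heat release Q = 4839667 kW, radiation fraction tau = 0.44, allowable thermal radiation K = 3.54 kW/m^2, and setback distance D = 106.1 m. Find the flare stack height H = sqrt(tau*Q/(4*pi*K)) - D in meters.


tau*Q/(4*pi*K) = 0.44 * 4839667 / (4 * pi * 3.54) = 47869.1
sqrt(47869.1) = 218.79
H = 218.79 - 106.1 = 112.7

112.7 m


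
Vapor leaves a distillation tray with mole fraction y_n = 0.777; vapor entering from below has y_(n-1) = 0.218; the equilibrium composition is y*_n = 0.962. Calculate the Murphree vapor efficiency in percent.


Murphree vapor efficiency: EMV = (y_n - y_(n-1)) / (y*_n - y_(n-1)) * 100
EMV = (0.777 - 0.218) / (0.962 - 0.218) * 100 = 0.559 / 0.744 * 100 = 75.13

75.13 %


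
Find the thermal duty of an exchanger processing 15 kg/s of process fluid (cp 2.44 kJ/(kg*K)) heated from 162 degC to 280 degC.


Q = m_dot * cp * delta_T
delta_T = 280 - 162 = 118 K
Q = 15 * 2.44 * 118
= 36.6 * 118
= 4318.8 kW

4318.8 kW


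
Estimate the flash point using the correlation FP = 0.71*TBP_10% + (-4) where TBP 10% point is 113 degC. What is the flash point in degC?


FP = 0.71 * 113 + (-4) = 76.23

76.23 degC


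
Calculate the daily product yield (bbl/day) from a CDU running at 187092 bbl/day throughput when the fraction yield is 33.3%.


Crude throughput = 187092 bbl/day
Fraction yield = 33.3%
yield = throughput * fraction / 100
yield = 187092 * 33.3 / 100 = 62301.636

62301.636 bbl/day


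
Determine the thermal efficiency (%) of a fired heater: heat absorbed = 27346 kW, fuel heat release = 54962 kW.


Furnace efficiency = Q_absorbed / Q_fuel * 100
= 27346 / 54962 * 100 = 49.75

49.75 %


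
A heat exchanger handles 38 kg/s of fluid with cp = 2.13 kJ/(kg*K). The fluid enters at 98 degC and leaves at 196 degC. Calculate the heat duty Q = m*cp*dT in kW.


Q = m_dot * cp * delta_T
delta_T = 196 - 98 = 98 K
Q = 38 * 2.13 * 98
= 80.94 * 98
= 7932.12 kW

7932.12 kW


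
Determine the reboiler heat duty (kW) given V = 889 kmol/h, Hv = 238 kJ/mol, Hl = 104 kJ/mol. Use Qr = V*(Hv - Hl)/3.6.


Qr = 889 * (238 - 104) / 3.6 = 889 * 134 / 3.6 = 33090

33090 kW


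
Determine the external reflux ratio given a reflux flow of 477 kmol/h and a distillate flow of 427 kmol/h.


Reflux ratio definition: R = L / D (liquid returned / distillate withdrawn)
L = 477 kmol/h, D = 427 kmol/h
R = 477 / 427 = 1.117

1.117


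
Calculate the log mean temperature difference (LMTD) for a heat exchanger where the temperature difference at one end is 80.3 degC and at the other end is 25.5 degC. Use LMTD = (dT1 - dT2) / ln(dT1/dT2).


LMTD = (dT1 - dT2) / ln(dT1/dT2)
= (80.3 - 25.5) / ln(80.3 / 25.5) = 54.8 / 1.14709 = 47.77

47.77 degC


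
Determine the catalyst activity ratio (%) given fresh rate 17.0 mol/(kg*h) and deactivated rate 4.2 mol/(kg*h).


Activity (%) = (rate_used / rate_fresh) * 100
rate_used = 4.2, rate_fresh = 17.0
= (4.2 / 17.0) * 100
= 0.2471 * 100 = 24.71

24.71 %


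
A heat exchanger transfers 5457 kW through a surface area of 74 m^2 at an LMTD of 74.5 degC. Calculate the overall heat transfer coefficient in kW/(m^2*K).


From Q = U*A*LMTD, U = Q / (A * LMTD)
U = 5457 / (74 * 74.5) = 5457 / 5513 = 0.9898

0.9898 kW/(m^2*K)


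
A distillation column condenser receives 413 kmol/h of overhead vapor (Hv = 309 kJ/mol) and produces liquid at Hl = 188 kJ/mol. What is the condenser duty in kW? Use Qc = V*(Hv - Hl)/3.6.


Qc = 413 * (309 - 188) / 3.6 = 413 * 121 / 3.6 = 13880

13880 kW


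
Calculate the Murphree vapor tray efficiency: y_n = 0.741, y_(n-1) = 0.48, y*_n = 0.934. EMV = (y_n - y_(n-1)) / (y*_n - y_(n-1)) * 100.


Murphree vapor efficiency: EMV = (y_n - y_(n-1)) / (y*_n - y_(n-1)) * 100
EMV = (0.741 - 0.48) / (0.934 - 0.48) * 100 = 0.261 / 0.454 * 100 = 57.49

57.49 %


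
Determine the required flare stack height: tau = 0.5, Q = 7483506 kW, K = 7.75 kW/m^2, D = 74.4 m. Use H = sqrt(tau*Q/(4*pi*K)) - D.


tau*Q/(4*pi*K) = 0.5 * 7483506 / (4 * pi * 7.75) = 38420.5
sqrt(38420.5) = 196.011
H = 196.011 - 74.4 = 121.6

121.6 m


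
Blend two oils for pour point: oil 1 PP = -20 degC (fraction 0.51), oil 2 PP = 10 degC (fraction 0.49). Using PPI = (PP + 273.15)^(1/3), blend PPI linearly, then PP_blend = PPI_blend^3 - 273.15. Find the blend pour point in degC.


PPI_1 = (-20 + 273.15)^(1/3) = 6.325953
PPI_2 = (10 + 273.15)^(1/3) = 6.566574
PPI_blend = 0.51 * 6.325953 + 0.49 * 6.566574 = 6.443857
PP_blend = 6.443857^3 - 273.15 = 267.5702 - 273.15 = -5.58

-5.58 degC


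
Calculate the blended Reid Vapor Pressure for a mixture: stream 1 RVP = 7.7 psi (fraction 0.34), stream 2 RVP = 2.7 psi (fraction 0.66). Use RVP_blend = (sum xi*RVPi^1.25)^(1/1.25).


Chevron index: RVP_blend = (sum xi*RVPi^1.25)^(1/1.25)
RVP^1.25 terms: 0.34 * 7.7^1.25 + 0.66 * 2.7^1.25 = 6.64534
RVP_blend = 6.64534^(1/1.25) = 4.550

4.550 psi


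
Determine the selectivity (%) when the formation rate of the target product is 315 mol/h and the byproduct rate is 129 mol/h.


Selectivity = desired / (desired + undesired) * 100
Total products = 315 + 129 = 444 mol/h
S = 315 / 444 * 100
= 0.7095 * 100
= 70.95 %

70.95 %


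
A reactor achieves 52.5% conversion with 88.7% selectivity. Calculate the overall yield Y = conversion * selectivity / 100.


Overall yield = conversion (%) * selectivity (%) / 100
Conversion = 52.5%, Selectivity = 88.7%
Y = 52.5 * 88.7 / 100
= 46.5675 %

46.5675 %


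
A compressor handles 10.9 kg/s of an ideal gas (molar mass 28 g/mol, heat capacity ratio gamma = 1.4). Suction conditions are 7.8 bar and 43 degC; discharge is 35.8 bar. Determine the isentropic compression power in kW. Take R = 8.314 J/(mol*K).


Isentropic work: W = m*(gamma/(gamma-1))*(R*T1/MW)*((P2/P1)^((gamma-1)/gamma) - 1)
T1 = 43 + 273.15 = 316.15 K
Pressure ratio = 35.8 / 7.8 = 4.58974
Exponent = (1.4 - 1)/1.4 = 0.285714
(P2/P1)^exp - 1 = 4.58974^0.285714 - 1 = 0.545547
W = 10.9 * 1.4 / 0.4 * 8.314 * 316.15 / 28 * 0.545547 = 1954

1954 kW


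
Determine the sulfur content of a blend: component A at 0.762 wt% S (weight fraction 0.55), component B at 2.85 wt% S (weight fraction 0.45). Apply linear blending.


Linear sulfur blending: S_blend = x1*S1 + x2*S2
Contribution 1: 0.55 * 0.762 = 0.4191 wt%
Contribution 2: 0.45 * 2.85 = 1.2825 wt%
S_blend = 0.4191 + 1.2825 = 1.7016

1.7016 wt%


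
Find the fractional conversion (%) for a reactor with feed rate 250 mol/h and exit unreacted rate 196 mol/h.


X = (F_in - F_out) / F_in * 100
Moles reacted = 250 - 196 = 54
X = 54 / 250 * 100
= 0.2160 * 100
= 21.60 %

21.60 %


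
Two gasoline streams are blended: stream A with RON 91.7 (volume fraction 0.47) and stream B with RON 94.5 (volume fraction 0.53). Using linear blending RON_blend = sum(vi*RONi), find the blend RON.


Linear blending: RON_blend = sum(vi * RONi)
Contribution 1: 0.47 * 91.7 = 43.099
Contribution 2: 0.53 * 94.5 = 50.085
RON_blend = 43.099 + 50.085 = 93.184

93.184


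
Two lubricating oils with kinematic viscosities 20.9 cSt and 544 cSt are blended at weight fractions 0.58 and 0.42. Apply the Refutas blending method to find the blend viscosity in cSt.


Refutas method: VBN_i = 14.534*ln(ln(visc_i + 0.8)) + 10.975, blended linearly by mass fraction; since VBN is linear in VBI_i = ln(ln(visc_i + 0.8)) and the fractions sum to 1, blend VBI directly: visc = exp(exp(VBI_blend)) - 0.8
VBI_1 = ln(ln(20.9 + 0.8)) = 1.12406
VBI_2 = ln(ln(544 + 0.8)) = 1.84062
VBI_blend = 0.58 * 1.12406 + 0.42 * 1.84062 = 1.42502
visc_blend = exp(exp(1.42502)) - 0.8 = 63.14

63.14 cSt


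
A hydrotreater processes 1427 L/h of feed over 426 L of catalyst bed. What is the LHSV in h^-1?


LHSV = volumetric feed rate / catalyst volume
= 1427 L/h / 426 L
= 3.350 h^-1

3.350 h^-1


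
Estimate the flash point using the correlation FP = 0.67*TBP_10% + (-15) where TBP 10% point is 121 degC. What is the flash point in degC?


FP = 0.67 * 121 + (-15) = 66.07

66.07 degC


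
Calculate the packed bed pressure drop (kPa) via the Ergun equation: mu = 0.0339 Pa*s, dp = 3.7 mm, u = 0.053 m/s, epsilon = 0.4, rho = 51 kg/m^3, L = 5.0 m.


dp = 3.7 mm = 0.0037 m
Viscous term = 150*0.0339*0.053*(1-0.4)^2 / (0.0037^2*0.4^3) = 110735
Inertial term = 1.75*51*0.053^2*(1-0.4) / (0.0037*0.4^3) = 635.228
dP/L = 110735 + 635.228 = 111370 Pa/m
dP = 111370 * 5.0 / 1000 = 556.9 kPa

556.9 kPa


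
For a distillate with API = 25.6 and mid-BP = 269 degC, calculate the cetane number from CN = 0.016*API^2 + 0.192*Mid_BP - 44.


CN = 0.016 * 25.6^2 + 0.192 * 269 - 44
CN = 10.48576 + 51.648 - 44 = 18.13376

18.13376


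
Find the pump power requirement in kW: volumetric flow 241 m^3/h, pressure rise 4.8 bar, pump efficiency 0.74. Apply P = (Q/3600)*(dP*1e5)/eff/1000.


Q = 241 / 3600 = 0.0669444 m^3/s
P = 0.0669444 * (4.8 * 1e5) / 0.74 / 1000 = 43.42

43.42 kW


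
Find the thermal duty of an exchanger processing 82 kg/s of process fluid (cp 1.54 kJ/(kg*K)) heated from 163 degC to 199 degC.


Q = m_dot * cp * delta_T
delta_T = 199 - 163 = 36 K
Q = 82 * 1.54 * 36
= 126.28 * 36
= 4546.08 kW

4546.08 kW


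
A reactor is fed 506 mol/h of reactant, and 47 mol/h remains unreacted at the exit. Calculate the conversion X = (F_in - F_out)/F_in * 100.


X = (F_in - F_out) / F_in * 100
Moles reacted = 506 - 47 = 459
X = 459 / 506 * 100
= 0.9071 * 100
= 90.71 %

90.71 %


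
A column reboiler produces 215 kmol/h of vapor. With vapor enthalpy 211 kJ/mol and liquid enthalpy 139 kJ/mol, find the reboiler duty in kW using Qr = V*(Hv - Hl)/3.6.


Qr = 215 * (211 - 139) / 3.6 = 215 * 72 / 3.6 = 4300

4300 kW


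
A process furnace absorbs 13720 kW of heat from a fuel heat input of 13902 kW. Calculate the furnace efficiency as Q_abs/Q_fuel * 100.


Furnace efficiency = Q_absorbed / Q_fuel * 100
= 13720 / 13902 * 100 = 98.69

98.69 %


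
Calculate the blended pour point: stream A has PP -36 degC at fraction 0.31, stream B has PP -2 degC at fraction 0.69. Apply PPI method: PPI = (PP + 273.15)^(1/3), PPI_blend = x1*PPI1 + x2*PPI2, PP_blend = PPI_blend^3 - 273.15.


PPI_1 = (-36 + 273.15)^(1/3) = 6.189768
PPI_2 = (-2 + 273.15)^(1/3) = 6.472467
PPI_blend = 0.31 * 6.189768 + 0.69 * 6.472467 = 6.38483
PP_blend = 6.38483^3 - 273.15 = 260.2843 - 273.15 = -12.87

-12.87 degC


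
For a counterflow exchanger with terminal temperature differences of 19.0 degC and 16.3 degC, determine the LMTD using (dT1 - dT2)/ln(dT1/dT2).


LMTD = (dT1 - dT2) / ln(dT1/dT2)
= (19.0 - 16.3) / ln(19.0 / 16.3) = 2.7 / 0.153274 = 17.62

17.62 degC


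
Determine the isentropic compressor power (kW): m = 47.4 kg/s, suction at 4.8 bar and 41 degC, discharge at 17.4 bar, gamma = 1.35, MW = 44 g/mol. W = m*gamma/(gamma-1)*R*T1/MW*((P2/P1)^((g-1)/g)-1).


Isentropic work: W = m*(gamma/(gamma-1))*(R*T1/MW)*((P2/P1)^((gamma-1)/gamma) - 1)
T1 = 41 + 273.15 = 314.15 K
Pressure ratio = 17.4 / 4.8 = 3.625
Exponent = (1.35 - 1)/1.35 = 0.259259
(P2/P1)^exp - 1 = 3.625^0.259259 - 1 = 0.396386
W = 47.4 * 1.35 / 0.35 * 8.314 * 314.15 / 44 * 0.396386 = 4302

4302 kW


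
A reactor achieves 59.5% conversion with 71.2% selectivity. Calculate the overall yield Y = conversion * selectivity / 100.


Overall yield = conversion (%) * selectivity (%) / 100
Conversion = 59.5%, Selectivity = 71.2%
Y = 59.5 * 71.2 / 100
= 42.364 %

42.364 %


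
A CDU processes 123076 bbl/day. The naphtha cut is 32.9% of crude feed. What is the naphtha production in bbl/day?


Crude throughput = 123076 bbl/day
Fraction yield = 32.9%
yield = throughput * fraction / 100
yield = 123076 * 32.9 / 100 = 40492.004

40492.004 bbl/day


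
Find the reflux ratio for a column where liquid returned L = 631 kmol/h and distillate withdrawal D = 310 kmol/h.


Reflux ratio definition: R = L / D (liquid returned / distillate withdrawn)
L = 631 kmol/h, D = 310 kmol/h
R = 631 / 310 = 2.035

2.035


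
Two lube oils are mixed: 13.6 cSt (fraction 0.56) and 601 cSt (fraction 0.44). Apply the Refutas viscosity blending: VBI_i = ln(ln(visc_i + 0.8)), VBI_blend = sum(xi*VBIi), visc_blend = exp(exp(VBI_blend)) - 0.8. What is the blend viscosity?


Refutas method: VBN_i = 14.534*ln(ln(visc_i + 0.8)) + 10.975, blended linearly by mass fraction; since VBN is linear in VBI_i = ln(ln(visc_i + 0.8)) and the fractions sum to 1, blend VBI directly: visc = exp(exp(VBI_blend)) - 0.8
VBI_1 = ln(ln(13.6 + 0.8)) = 0.98104
VBI_2 = ln(ln(601 + 0.8)) = 1.85629
VBI_blend = 0.56 * 0.98104 + 0.44 * 1.85629 = 1.36615
visc_blend = exp(exp(1.36615)) - 0.8 = 49.61

49.61 cSt


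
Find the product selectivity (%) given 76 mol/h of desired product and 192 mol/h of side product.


Selectivity = desired / (desired + undesired) * 100
Total products = 76 + 192 = 268 mol/h
S = 76 / 268 * 100
= 0.2836 * 100
= 28.36 %

28.36 %


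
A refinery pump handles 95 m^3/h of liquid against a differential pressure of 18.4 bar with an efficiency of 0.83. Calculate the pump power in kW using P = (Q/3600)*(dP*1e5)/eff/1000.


Q = 95 / 3600 = 0.0263889 m^3/s
P = 0.0263889 * (18.4 * 1e5) / 0.83 / 1000 = 58.50

58.50 kW


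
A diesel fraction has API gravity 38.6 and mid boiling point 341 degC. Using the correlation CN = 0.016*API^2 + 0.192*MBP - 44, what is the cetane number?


CN = 0.016 * 38.6^2 + 0.192 * 341 - 44
CN = 23.83936 + 65.472 - 44 = 45.31136

45.31136


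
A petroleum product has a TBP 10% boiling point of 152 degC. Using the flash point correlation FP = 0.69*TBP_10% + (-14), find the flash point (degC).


FP = 0.69 * 152 + (-14) = 90.88

90.88 degC


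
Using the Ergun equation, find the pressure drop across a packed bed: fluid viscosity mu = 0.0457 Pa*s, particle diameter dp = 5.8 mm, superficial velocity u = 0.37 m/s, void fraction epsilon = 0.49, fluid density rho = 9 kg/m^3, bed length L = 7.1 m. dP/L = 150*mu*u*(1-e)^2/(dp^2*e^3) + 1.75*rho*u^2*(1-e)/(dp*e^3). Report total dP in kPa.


dp = 5.8 mm = 0.0058 m
Viscous term = 150*0.0457*0.37*(1-0.49)^2 / (0.0058^2*0.49^3) = 166688
Inertial term = 1.75*9*0.37^2*(1-0.49) / (0.0058*0.49^3) = 1611.53
dP/L = 166688 + 1611.53 = 168300 Pa/m
dP = 168300 * 7.1 / 1000 = 1195 kPa

1195 kPa


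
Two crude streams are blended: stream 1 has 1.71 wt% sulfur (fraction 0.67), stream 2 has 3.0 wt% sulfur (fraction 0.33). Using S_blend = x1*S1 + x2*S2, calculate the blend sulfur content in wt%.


Linear sulfur blending: S_blend = x1*S1 + x2*S2
Contribution 1: 0.67 * 1.71 = 1.1457 wt%
Contribution 2: 0.33 * 3.0 = 0.99 wt%
S_blend = 1.1457 + 0.99 = 2.1357

2.1357 wt%


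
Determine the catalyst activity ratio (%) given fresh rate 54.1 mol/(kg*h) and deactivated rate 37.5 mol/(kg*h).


Activity (%) = (rate_used / rate_fresh) * 100
rate_used = 37.5, rate_fresh = 54.1
= (37.5 / 54.1) * 100
= 0.6932 * 100 = 69.32

69.32 %


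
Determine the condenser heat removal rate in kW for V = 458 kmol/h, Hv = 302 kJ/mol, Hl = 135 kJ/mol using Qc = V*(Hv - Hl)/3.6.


Qc = 458 * (302 - 135) / 3.6 = 458 * 167 / 3.6 = 21250

21250 kW


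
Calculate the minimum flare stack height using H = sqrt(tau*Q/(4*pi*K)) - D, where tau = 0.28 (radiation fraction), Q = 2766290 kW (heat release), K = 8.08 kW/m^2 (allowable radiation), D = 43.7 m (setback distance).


tau*Q/(4*pi*K) = 0.28 * 2766290 / (4 * pi * 8.08) = 7628.42
sqrt(7628.42) = 87.3408
H = 87.3408 - 43.7 = 43.64

43.64 m


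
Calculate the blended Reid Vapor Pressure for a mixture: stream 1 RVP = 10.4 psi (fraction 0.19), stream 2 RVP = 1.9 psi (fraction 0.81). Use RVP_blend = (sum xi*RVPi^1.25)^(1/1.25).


Chevron index: RVP_blend = (sum xi*RVPi^1.25)^(1/1.25)
RVP^1.25 terms: 0.19 * 10.4^1.25 + 0.81 * 1.9^1.25 = 5.35537
RVP_blend = 5.35537^(1/1.25) = 3.829

3.829 psi


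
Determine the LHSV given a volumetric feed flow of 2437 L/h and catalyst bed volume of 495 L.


LHSV = volumetric feed rate / catalyst volume
= 2437 L/h / 495 L
= 4.923 h^-1

4.923 h^-1


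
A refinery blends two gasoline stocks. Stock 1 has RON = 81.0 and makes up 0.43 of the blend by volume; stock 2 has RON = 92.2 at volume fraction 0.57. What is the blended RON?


Linear blending: RON_blend = sum(vi * RONi)
Contribution 1: 0.43 * 81.0 = 34.83
Contribution 2: 0.57 * 92.2 = 52.554
RON_blend = 34.83 + 52.554 = 87.384

87.384


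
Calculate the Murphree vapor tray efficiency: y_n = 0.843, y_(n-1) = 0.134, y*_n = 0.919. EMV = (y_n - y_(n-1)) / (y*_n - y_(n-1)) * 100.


Murphree vapor efficiency: EMV = (y_n - y_(n-1)) / (y*_n - y_(n-1)) * 100
EMV = (0.843 - 0.134) / (0.919 - 0.134) * 100 = 0.709 / 0.785 * 100 = 90.32

90.32 %


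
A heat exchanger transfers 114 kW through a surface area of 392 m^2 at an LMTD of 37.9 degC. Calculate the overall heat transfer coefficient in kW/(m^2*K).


From Q = U*A*LMTD, U = Q / (A * LMTD)
U = 114 / (392 * 37.9) = 114 / 14856.8 = 0.007673

0.007673 kW/(m^2*K)


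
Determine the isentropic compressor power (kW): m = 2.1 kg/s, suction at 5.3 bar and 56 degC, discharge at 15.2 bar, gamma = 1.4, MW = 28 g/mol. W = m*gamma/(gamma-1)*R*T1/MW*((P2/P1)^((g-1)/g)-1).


Isentropic work: W = m*(gamma/(gamma-1))*(R*T1/MW)*((P2/P1)^((gamma-1)/gamma) - 1)
T1 = 56 + 273.15 = 329.15 K
Pressure ratio = 15.2 / 5.3 = 2.86792
Exponent = (1.4 - 1)/1.4 = 0.285714
(P2/P1)^exp - 1 = 2.86792^0.285714 - 1 = 0.351243
W = 2.1 * 1.4 / 0.4 * 8.314 * 329.15 / 28 * 0.351243 = 252.3

252.3 kW


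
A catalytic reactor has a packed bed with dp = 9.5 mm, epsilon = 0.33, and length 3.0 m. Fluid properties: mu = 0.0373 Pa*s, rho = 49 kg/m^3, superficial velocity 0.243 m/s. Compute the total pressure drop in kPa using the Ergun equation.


dp = 9.5 mm = 0.0095 m
Viscous term = 150*0.0373*0.243*(1-0.33)^2 / (0.0095^2*0.33^3) = 188177
Inertial term = 1.75*49*0.243^2*(1-0.33) / (0.0095*0.33^3) = 9937.02
dP/L = 188177 + 9937.02 = 198114 Pa/m
dP = 198114 * 3.0 / 1000 = 594.3 kPa

594.3 kPa


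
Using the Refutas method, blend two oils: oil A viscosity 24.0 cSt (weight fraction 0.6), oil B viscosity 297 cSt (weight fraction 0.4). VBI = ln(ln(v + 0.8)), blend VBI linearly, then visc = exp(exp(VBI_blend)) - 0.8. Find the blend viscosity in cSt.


Refutas method: VBN_i = 14.534*ln(ln(visc_i + 0.8)) + 10.975, blended linearly by mass fraction; since VBN is linear in VBI_i = ln(ln(visc_i + 0.8)) and the fractions sum to 1, blend VBI directly: visc = exp(exp(VBI_blend)) - 0.8
VBI_1 = ln(ln(24.0 + 0.8)) = 1.16653
VBI_2 = ln(ln(297 + 0.8)) = 1.73984
VBI_blend = 0.6 * 1.16653 + 0.4 * 1.73984 = 1.39585
visc_blend = exp(exp(1.39585)) - 0.8 = 55.94

55.94 cSt


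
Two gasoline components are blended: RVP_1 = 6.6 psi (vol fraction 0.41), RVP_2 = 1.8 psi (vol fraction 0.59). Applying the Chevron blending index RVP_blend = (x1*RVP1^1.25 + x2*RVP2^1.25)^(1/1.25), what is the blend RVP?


Chevron index: RVP_blend = (sum xi*RVPi^1.25)^(1/1.25)
RVP^1.25 terms: 0.41 * 6.6^1.25 + 0.59 * 1.8^1.25 = 5.56735
RVP_blend = 5.56735^(1/1.25) = 3.949

3.949 psi


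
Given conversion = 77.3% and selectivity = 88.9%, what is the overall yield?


Overall yield = conversion (%) * selectivity (%) / 100
Conversion = 77.3%, Selectivity = 88.9%
Y = 77.3 * 88.9 / 100
= 68.7197 %

68.7197 %


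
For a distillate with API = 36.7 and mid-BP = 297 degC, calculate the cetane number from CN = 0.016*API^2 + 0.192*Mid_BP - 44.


CN = 0.016 * 36.7^2 + 0.192 * 297 - 44
CN = 21.55024 + 57.024 - 44 = 34.57424

34.57424


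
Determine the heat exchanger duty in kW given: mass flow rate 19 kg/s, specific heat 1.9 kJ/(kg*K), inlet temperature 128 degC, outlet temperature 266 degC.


Q = m_dot * cp * delta_T
delta_T = 266 - 128 = 138 K
Q = 19 * 1.9 * 138
= 36.1 * 138
= 4981.8 kW

4981.8 kW


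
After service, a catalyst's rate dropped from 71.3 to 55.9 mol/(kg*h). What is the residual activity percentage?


Activity (%) = (rate_used / rate_fresh) * 100
rate_used = 55.9, rate_fresh = 71.3
= (55.9 / 71.3) * 100
= 0.7840 * 100 = 78.40

78.40 %


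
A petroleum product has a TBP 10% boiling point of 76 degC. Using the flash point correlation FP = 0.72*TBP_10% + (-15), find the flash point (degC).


FP = 0.72 * 76 + (-15) = 39.72

39.72 degC


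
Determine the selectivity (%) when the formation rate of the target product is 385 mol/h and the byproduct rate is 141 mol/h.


Selectivity = desired / (desired + undesired) * 100
Total products = 385 + 141 = 526 mol/h
S = 385 / 526 * 100
= 0.7319 * 100
= 73.19 %

73.19 %


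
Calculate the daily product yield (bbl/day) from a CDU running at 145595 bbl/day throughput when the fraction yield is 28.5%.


Crude throughput = 145595 bbl/day
Fraction yield = 28.5%
yield = throughput * fraction / 100
yield = 145595 * 28.5 / 100 = 41494.575

41494.575 bbl/day


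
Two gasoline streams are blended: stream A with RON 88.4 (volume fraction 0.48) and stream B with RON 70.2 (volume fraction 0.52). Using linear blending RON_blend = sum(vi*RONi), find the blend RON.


Linear blending: RON_blend = sum(vi * RONi)
Contribution 1: 0.48 * 88.4 = 42.432
Contribution 2: 0.52 * 70.2 = 36.504
RON_blend = 42.432 + 36.504 = 78.936

78.936


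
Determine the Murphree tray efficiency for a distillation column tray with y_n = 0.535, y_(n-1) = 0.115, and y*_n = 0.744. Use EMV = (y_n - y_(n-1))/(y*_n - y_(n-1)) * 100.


Murphree vapor efficiency: EMV = (y_n - y_(n-1)) / (y*_n - y_(n-1)) * 100
EMV = (0.535 - 0.115) / (0.744 - 0.115) * 100 = 0.42 / 0.629 * 100 = 66.77

66.77 %


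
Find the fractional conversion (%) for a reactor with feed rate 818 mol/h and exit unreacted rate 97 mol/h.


X = (F_in - F_out) / F_in * 100
Moles reacted = 818 - 97 = 721
X = 721 / 818 * 100
= 0.8814 * 100
= 88.14 %

88.14 %


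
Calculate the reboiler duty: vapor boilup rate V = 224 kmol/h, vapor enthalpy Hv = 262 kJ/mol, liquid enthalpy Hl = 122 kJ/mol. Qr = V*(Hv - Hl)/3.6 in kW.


Qr = 224 * (262 - 122) / 3.6 = 224 * 140 / 3.6 = 8711

8711 kW


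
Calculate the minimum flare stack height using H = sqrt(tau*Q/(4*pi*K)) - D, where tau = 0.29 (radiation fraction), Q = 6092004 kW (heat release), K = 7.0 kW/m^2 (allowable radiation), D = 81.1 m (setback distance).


tau*Q/(4*pi*K) = 0.29 * 6092004 / (4 * pi * 7.0) = 20084
sqrt(20084) = 141.718
H = 141.718 - 81.1 = 60.62

60.62 m


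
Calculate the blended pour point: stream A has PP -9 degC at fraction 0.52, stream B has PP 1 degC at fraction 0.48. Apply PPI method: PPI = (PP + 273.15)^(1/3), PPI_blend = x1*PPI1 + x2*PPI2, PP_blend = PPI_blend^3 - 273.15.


PPI_1 = (-9 + 273.15)^(1/3) = 6.416283
PPI_2 = (1 + 273.15)^(1/3) = 6.49625
PPI_blend = 0.52 * 6.416283 + 0.48 * 6.49625 = 6.454667
PP_blend = 6.454667^3 - 273.15 = 268.919 - 273.15 = -4.23

-4.23 degC


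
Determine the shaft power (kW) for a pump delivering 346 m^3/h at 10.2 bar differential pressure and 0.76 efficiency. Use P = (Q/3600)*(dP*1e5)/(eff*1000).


Q = 346 / 3600 = 0.0961111 m^3/s
P = 0.0961111 * (10.2 * 1e5) / 0.76 / 1000 = 129.0

129.0 kW


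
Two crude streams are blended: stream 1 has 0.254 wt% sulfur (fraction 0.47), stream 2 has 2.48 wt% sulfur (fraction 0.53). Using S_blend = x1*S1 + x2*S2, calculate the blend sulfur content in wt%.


Linear sulfur blending: S_blend = x1*S1 + x2*S2
Contribution 1: 0.47 * 0.254 = 0.11938 wt%
Contribution 2: 0.53 * 2.48 = 1.3144 wt%
S_blend = 0.11938 + 1.3144 = 1.43378

1.43378 wt%


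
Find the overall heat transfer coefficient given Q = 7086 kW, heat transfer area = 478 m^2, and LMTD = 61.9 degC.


From Q = U*A*LMTD, U = Q / (A * LMTD)
U = 7086 / (478 * 61.9) = 7086 / 29588.2 = 0.2395

0.2395 kW/(m^2*K)


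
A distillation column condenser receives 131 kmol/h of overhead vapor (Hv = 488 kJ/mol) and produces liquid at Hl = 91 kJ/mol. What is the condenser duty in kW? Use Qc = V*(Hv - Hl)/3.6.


Qc = 131 * (488 - 91) / 3.6 = 131 * 397 / 3.6 = 14450

14450 kW


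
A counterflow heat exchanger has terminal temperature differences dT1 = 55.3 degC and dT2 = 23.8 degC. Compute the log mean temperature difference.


LMTD = (dT1 - dT2) / ln(dT1/dT2)
= (55.3 - 23.8) / ln(55.3 / 23.8) = 31.5 / 0.843087 = 37.36

37.36 degC


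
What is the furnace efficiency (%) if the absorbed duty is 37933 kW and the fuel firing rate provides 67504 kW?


Furnace efficiency = Q_absorbed / Q_fuel * 100
= 37933 / 67504 * 100 = 56.19

56.19 %


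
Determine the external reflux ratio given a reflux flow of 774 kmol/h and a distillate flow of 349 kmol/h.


Reflux ratio definition: R = L / D (liquid returned / distillate withdrawn)
L = 774 kmol/h, D = 349 kmol/h
R = 774 / 349 = 2.218

2.218


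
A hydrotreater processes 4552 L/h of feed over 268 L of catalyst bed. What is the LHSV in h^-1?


LHSV = volumetric feed rate / catalyst volume
= 4552 L/h / 268 L
= 16.99 h^-1

16.99 h^-1


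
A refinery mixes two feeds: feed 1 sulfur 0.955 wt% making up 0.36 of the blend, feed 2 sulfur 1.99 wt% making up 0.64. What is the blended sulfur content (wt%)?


Linear sulfur blending: S_blend = x1*S1 + x2*S2
Contribution 1: 0.36 * 0.955 = 0.3438 wt%
Contribution 2: 0.64 * 1.99 = 1.2736 wt%
S_blend = 0.3438 + 1.2736 = 1.6174

1.6174 wt%


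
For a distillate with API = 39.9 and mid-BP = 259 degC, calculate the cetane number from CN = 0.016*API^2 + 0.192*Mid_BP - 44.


CN = 0.016 * 39.9^2 + 0.192 * 259 - 44
CN = 25.47216 + 49.728 - 44 = 31.20016

31.20016


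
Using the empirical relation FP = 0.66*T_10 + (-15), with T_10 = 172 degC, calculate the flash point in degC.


FP = 0.66 * 172 + (-15) = 98.52

98.52 degC


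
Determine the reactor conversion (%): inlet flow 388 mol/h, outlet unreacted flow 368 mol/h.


X = (F_in - F_out) / F_in * 100
Moles reacted = 388 - 368 = 20
X = 20 / 388 * 100
= 0.05155 * 100
= 5.155 %

5.155 %


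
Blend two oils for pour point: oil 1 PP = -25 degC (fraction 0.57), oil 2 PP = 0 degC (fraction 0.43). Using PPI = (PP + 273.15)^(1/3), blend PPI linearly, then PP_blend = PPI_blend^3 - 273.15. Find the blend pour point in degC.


PPI_1 = (-25 + 273.15)^(1/3) = 6.284028
PPI_2 = (0 + 273.15)^(1/3) = 6.488342
PPI_blend = 0.57 * 6.284028 + 0.43 * 6.488342 = 6.371883
PP_blend = 6.371883^3 - 273.15 = 258.7041 - 273.15 = -14.45

-14.45 degC


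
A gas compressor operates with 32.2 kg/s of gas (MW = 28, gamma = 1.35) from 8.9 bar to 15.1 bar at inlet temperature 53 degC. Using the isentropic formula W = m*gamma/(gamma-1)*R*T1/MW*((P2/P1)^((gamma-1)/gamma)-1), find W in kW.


Isentropic work: W = m*(gamma/(gamma-1))*(R*T1/MW)*((P2/P1)^((gamma-1)/gamma) - 1)
T1 = 53 + 273.15 = 326.15 K
Pressure ratio = 15.1 / 8.9 = 1.69663
Exponent = (1.35 - 1)/1.35 = 0.259259
(P2/P1)^exp - 1 = 1.69663^0.259259 - 1 = 0.146892
W = 32.2 * 1.35 / 0.35 * 8.314 * 326.15 / 28 * 0.146892 = 1767

1767 kW


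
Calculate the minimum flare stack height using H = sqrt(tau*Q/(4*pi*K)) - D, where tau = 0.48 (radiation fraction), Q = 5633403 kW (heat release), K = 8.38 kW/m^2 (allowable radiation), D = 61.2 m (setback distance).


tau*Q/(4*pi*K) = 0.48 * 5633403 / (4 * pi * 8.38) = 25677.8
sqrt(25677.8) = 160.243
H = 160.243 - 61.2 = 99.04

99.04 m


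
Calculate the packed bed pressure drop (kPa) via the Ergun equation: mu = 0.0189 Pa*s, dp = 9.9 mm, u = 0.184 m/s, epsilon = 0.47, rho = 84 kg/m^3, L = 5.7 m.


dp = 9.9 mm = 0.0099 m
Viscous term = 150*0.0189*0.184*(1-0.47)^2 / (0.0099^2*0.47^3) = 14399.9
Inertial term = 1.75*84*0.184^2*(1-0.47) / (0.0099*0.47^3) = 2566.26
dP/L = 14399.9 + 2566.26 = 16966.2 Pa/m
dP = 16966.2 * 5.7 / 1000 = 96.71 kPa

96.71 kPa


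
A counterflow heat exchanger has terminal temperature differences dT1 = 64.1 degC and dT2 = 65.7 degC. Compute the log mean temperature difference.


LMTD = (dT1 - dT2) / ln(dT1/dT2)
= (64.1 - 65.7) / ln(64.1 / 65.7) = -1.6 / -0.0246546 = 64.90

64.90 degC


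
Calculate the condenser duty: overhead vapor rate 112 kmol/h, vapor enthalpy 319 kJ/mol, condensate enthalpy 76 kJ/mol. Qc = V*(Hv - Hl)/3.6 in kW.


Qc = 112 * (319 - 76) / 3.6 = 112 * 243 / 3.6 = 7560

7560 kW


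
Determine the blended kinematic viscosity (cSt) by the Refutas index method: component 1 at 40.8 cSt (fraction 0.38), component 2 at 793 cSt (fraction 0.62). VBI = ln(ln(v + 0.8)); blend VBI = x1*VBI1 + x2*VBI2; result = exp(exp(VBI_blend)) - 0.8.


Refutas method: VBN_i = 14.534*ln(ln(visc_i + 0.8)) + 10.975, blended linearly by mass fraction; since VBN is linear in VBI_i = ln(ln(visc_i + 0.8)) and the fractions sum to 1, blend VBI directly: visc = exp(exp(VBI_blend)) - 0.8
VBI_1 = ln(ln(40.8 + 0.8)) = 1.3159
VBI_2 = ln(ln(793 + 0.8)) = 1.89864
VBI_blend = 0.38 * 1.3159 + 0.62 * 1.89864 = 1.6772
visc_blend = exp(exp(1.6772)) - 0.8 = 209.9

209.9 cSt


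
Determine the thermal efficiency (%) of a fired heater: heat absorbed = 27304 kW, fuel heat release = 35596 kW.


Furnace efficiency = Q_absorbed / Q_fuel * 100
= 27304 / 35596 * 100 = 76.71

76.71 %


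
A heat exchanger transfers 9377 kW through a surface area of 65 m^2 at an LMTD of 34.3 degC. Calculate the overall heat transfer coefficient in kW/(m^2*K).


From Q = U*A*LMTD, U = Q / (A * LMTD)
U = 9377 / (65 * 34.3) = 9377 / 2229.5 = 4.206

4.206 kW/(m^2*K)


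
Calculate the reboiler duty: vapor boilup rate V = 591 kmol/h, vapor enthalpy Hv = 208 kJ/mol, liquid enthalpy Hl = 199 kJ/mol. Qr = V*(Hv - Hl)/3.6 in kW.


Qr = 591 * (208 - 199) / 3.6 = 591 * 9 / 3.6 = 1478

1478 kW


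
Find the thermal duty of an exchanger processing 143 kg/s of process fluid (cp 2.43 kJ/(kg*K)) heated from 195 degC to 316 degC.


Q = m_dot * cp * delta_T
delta_T = 316 - 195 = 121 K
Q = 143 * 2.43 * 121
= 347.49 * 121
= 42046.29 kW

42046.29 kW
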